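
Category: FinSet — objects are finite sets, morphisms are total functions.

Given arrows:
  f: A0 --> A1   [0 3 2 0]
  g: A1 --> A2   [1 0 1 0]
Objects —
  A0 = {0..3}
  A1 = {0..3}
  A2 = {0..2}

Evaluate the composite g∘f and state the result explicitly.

  0 f-->0 g-->1
  1 f-->3 g-->0
  2 f-->2 g-->1
  3 f-->0 g-->1
composite: [1 0 1 1]

Answer: [1 0 1 1]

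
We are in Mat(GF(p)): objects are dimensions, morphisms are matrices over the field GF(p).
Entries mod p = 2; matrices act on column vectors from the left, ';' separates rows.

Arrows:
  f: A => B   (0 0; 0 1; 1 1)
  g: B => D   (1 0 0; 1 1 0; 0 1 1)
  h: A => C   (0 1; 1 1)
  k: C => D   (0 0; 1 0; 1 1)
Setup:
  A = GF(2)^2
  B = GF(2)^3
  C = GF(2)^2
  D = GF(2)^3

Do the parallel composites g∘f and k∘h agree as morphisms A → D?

Along f;g (path 1):
  e0=(1,0) f=>(0,0,1) g=>(0,0,1)
  e1=(0,1) f=>(0,1,1) g=>(0,1,0)
  ⟦path⟧₁ = (0 0; 0 1; 1 0)
Along h;k (path 2):
  e0=(1,0) h=>(0,1) k=>(0,0,1)
  e1=(0,1) h=>(1,1) k=>(0,1,0)
  ⟦path⟧₂ = (0 0; 0 1; 1 0)
Equal? equal; square commutes

Answer: COMMUTES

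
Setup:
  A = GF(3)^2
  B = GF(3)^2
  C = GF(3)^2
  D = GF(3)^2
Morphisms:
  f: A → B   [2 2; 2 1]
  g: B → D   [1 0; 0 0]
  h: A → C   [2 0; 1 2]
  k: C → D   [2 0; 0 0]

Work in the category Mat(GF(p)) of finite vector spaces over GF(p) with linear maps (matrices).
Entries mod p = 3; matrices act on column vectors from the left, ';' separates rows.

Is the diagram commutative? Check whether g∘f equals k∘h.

Along f;g (path 1):
  e0=(1,0) f→(2,2) g→(2,0)
  e1=(0,1) f→(2,1) g→(2,0)
  composite₁ = [2 2; 0 0]
Along h;k (path 2):
  e0=(1,0) h→(2,1) k→(1,0)
  e1=(0,1) h→(0,2) k→(0,0)
  composite₂ = [1 0; 0 0]
Equal? distinct morphisms ✗

Answer: DOES NOT COMMUTE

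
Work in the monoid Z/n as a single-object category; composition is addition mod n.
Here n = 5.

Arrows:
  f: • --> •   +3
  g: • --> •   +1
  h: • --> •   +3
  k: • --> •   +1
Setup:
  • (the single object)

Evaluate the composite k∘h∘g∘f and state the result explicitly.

  0 +3≡3 +1≡4 +3≡2 +1≡3  (mod 5)
result: +3

Answer: +3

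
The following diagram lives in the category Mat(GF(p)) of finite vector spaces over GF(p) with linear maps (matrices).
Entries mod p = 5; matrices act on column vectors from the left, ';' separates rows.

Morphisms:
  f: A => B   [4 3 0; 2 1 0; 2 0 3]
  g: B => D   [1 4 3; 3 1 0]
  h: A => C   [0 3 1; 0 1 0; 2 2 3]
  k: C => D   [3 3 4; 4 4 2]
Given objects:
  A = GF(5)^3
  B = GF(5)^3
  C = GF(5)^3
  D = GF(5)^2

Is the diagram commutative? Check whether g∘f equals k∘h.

Answer: DOES NOT COMMUTE

Work:
Path 1 = f;g:
  e0=[1,0,0] f=>[4,2,2] g=>[3,4]
  e1=[0,1,0] f=>[3,1,0] g=>[2,0]
  e2=[0,0,1] f=>[0,0,3] g=>[4,0]
  ⟦path⟧₁ = [3 2 4; 4 0 0]
Path 2 = h;k:
  e0=[1,0,0] h=>[0,0,2] k=>[3,4]
  e1=[0,1,0] h=>[3,1,2] k=>[0,0]
  e2=[0,0,1] h=>[1,0,3] k=>[0,0]
  ⟦path⟧₂ = [3 0 0; 4 0 0]
Equal? distinct morphisms ✗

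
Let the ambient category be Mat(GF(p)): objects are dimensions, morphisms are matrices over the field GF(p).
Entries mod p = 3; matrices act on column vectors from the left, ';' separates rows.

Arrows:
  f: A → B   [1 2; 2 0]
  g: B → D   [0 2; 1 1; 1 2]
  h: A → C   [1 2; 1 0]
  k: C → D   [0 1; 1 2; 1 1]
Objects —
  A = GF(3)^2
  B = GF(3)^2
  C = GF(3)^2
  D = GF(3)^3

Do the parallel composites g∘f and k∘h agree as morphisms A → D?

1) trace f;g:
  e0=⟨1,0⟩ f→⟨1,2⟩ g→⟨1,0,2⟩
  e1=⟨0,1⟩ f→⟨2,0⟩ g→⟨0,2,2⟩
  ⟦path⟧₁ = [1 0; 0 2; 2 2]
2) trace h;k:
  e0=⟨1,0⟩ h→⟨1,1⟩ k→⟨1,0,2⟩
  e1=⟨0,1⟩ h→⟨2,0⟩ k→⟨0,2,2⟩
  ⟦path⟧₂ = [1 0; 0 2; 2 2]
Equal? same morphism ✓

Answer: COMMUTES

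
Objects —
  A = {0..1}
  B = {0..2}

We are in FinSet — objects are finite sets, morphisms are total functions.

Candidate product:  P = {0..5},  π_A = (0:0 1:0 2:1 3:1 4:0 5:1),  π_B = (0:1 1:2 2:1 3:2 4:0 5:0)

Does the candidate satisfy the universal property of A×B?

|A|·|B| = 2·3 = 6;  |P| = 6
Check the pairing map k ↦ (π_A(k), π_B(k)):
  0 : (0,1)
  1 : (0,2)
  2 : (1,1)
  3 : (1,2)
  4 : (0,0)
  5 : (1,0)
distinct pairs in image: 6 / 6 needed
  → bijection onto A×B; projections well-typed.

Answer: VALID PRODUCT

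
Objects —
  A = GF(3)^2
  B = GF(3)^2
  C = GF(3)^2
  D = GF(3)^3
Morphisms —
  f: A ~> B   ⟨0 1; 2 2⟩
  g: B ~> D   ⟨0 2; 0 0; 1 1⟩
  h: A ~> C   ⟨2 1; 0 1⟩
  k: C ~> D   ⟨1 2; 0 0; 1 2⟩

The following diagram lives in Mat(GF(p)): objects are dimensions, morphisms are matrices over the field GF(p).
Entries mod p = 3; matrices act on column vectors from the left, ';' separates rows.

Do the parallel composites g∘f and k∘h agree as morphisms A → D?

Answer: DOES NOT COMMUTE

Work:
Path 1 = f;g:
  e0=⟨1,0⟩ f~>⟨0,2⟩ g~>⟨1,0,2⟩
  e1=⟨0,1⟩ f~>⟨1,2⟩ g~>⟨1,0,0⟩
  ⟦path⟧₁ = ⟨1 1; 0 0; 2 0⟩
Path 2 = h;k:
  e0=⟨1,0⟩ h~>⟨2,0⟩ k~>⟨2,0,2⟩
  e1=⟨0,1⟩ h~>⟨1,1⟩ k~>⟨0,0,0⟩
  ⟦path⟧₂ = ⟨2 0; 0 0; 2 0⟩
Equal? NO — does not commute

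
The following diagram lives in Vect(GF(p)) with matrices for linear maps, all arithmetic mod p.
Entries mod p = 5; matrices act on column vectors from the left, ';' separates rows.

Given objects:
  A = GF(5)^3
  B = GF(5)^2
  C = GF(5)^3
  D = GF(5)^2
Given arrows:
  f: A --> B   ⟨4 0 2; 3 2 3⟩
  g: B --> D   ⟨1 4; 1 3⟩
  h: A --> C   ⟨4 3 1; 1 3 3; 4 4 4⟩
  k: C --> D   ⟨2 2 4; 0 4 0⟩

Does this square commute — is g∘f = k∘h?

Along f;g (path 1):
  e0=[1,0,0] f-->[4,3] g-->[1,3]
  e1=[0,1,0] f-->[0,2] g-->[3,1]
  e2=[0,0,1] f-->[2,3] g-->[4,1]
  ⟦path⟧₁ = ⟨1 3 4; 3 1 1⟩
Along h;k (path 2):
  e0=[1,0,0] h-->[4,1,4] k-->[1,4]
  e1=[0,1,0] h-->[3,3,4] k-->[3,2]
  e2=[0,0,1] h-->[1,3,4] k-->[4,2]
  ⟦path⟧₂ = ⟨1 3 4; 4 2 2⟩
Equal? NO — does not commute

Answer: DOES NOT COMMUTE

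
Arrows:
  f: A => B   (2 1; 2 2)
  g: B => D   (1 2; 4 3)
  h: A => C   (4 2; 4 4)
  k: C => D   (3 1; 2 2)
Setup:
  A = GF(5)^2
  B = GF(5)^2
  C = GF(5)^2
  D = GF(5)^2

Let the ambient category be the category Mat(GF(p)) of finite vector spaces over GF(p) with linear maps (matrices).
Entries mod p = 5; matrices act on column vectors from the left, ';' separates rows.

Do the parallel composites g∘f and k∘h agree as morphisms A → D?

Along f;g (path 1):
  e0=(1,0) f=>(2,2) g=>(1,4)
  e1=(0,1) f=>(1,2) g=>(0,0)
  result₁ = (1 0; 4 0)
Along h;k (path 2):
  e0=(1,0) h=>(4,4) k=>(1,1)
  e1=(0,1) h=>(2,4) k=>(0,2)
  result₂ = (1 0; 1 2)
Equal? NO — does not commute

Answer: DOES NOT COMMUTE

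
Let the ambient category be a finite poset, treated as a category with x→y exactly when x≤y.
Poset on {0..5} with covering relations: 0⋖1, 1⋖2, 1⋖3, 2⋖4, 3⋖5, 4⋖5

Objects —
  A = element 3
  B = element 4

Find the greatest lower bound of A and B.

{x : x<=A ∧ x<=B} = {0,1}  (A=3, B=4)
  0 <= 1
  1 <= 1
glb = 1

Answer: A∧B = 1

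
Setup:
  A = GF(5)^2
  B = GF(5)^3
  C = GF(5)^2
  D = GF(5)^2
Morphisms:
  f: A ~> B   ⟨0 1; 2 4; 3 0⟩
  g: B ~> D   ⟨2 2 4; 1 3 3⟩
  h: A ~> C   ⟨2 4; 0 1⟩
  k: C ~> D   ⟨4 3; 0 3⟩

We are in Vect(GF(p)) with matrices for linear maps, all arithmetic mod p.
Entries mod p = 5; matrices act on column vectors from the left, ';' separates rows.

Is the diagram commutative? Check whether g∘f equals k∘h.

Path 1 = f;g:
  e0=⟨1,0⟩ f~>⟨0,2,3⟩ g~>⟨1,0⟩
  e1=⟨0,1⟩ f~>⟨1,4,0⟩ g~>⟨0,3⟩
  composite₁ = ⟨1 0; 0 3⟩
Path 2 = h;k:
  e0=⟨1,0⟩ h~>⟨2,0⟩ k~>⟨3,0⟩
  e1=⟨0,1⟩ h~>⟨4,1⟩ k~>⟨4,3⟩
  composite₂ = ⟨3 4; 0 3⟩
Equal? distinct morphisms ✗

Answer: DOES NOT COMMUTE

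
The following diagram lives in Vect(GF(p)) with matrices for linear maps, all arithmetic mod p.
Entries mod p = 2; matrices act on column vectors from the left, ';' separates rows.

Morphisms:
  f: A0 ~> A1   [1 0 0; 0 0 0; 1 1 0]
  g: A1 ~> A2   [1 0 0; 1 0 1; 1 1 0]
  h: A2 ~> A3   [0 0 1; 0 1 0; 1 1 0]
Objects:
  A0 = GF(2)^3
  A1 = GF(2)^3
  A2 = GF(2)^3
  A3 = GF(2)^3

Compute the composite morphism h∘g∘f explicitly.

  e0=[1,0,0] f~>[1,0,1] g~>[1,0,1] h~>[1,0,1]
  e1=[0,1,0] f~>[0,0,1] g~>[0,1,0] h~>[0,1,1]
  e2=[0,0,1] f~>[0,0,0] g~>[0,0,0] h~>[0,0,0]
composite: [1 0 0; 0 1 0; 1 1 0]

Answer: [1 0 0; 0 1 0; 1 1 0]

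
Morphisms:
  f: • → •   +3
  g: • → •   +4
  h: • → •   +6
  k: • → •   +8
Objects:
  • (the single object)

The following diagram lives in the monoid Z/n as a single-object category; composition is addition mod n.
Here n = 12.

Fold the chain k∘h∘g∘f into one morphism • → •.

  0 +3≡3 +4≡7 +6≡1 +8≡9  (mod 12)
⟦path⟧: +9

Answer: +9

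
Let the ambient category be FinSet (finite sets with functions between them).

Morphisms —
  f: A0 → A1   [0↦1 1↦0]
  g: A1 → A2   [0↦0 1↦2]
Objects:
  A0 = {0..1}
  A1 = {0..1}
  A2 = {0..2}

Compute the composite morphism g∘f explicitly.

Answer: [0↦2 1↦0]

Derivation:
  0 f→1 g→2
  1 f→0 g→0
composite: [0↦2 1↦0]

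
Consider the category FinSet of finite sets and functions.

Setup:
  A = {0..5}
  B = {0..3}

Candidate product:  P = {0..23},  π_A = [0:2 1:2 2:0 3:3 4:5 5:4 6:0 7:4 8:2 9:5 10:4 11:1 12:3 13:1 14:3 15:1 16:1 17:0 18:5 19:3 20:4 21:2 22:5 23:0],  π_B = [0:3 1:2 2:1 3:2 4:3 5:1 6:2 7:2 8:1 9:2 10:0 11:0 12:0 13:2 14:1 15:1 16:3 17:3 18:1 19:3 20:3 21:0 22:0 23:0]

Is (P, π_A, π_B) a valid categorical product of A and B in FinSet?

Answer: VALID PRODUCT

Derivation:
|A|·|B| = 6·4 = 24;  |P| = 24
Check the pairing map k ↦ (π_A(k), π_B(k)):
  0 : (2,3)
  1 : (2,2)
  2 : (0,1)
  3 : (3,2)
  4 : (5,3)
  5 : (4,1)
  6 : (0,2)
  7 : (4,2)
  8 : (2,1)
  9 : (5,2)
  10 : (4,0)
  11 : (1,0)
  12 : (3,0)
  13 : (1,2)
  14 : (3,1)
  15 : (1,1)
  16 : (1,3)
  17 : (0,3)
  18 : (5,1)
  19 : (3,3)
  20 : (4,3)
  21 : (2,0)
  22 : (5,0)
  23 : (0,0)
distinct pairs in image: 24 / 24 needed
  → bijection onto A×B; projections well-typed.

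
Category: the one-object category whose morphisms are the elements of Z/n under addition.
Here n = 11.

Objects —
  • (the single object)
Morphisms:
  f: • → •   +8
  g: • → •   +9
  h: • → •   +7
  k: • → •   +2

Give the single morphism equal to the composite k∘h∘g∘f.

Answer: +4

Trace:
  0 +8≡8 +9≡6 +7≡2 +2≡4  (mod 11)
result: +4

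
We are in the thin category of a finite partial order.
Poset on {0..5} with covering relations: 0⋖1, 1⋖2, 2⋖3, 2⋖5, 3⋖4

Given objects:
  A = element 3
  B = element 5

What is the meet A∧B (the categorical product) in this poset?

Lower bounds of A=3 and B=5: {0,1,2}
  0 <= 2
  1 <= 2
  2 <= 2
glb = 2

Answer: A∧B = 2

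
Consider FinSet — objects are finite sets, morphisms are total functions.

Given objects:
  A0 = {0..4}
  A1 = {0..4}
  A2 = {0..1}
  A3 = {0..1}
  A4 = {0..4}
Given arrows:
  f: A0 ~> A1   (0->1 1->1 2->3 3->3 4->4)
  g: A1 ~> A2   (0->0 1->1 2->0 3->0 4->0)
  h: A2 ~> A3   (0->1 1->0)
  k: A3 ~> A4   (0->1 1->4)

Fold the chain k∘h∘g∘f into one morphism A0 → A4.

  0 f~>1 g~>1 h~>0 k~>1
  1 f~>1 g~>1 h~>0 k~>1
  2 f~>3 g~>0 h~>1 k~>4
  3 f~>3 g~>0 h~>1 k~>4
  4 f~>4 g~>0 h~>1 k~>4
result: (0->1 1->1 2->4 3->4 4->4)

Answer: (0->1 1->1 2->4 3->4 4->4)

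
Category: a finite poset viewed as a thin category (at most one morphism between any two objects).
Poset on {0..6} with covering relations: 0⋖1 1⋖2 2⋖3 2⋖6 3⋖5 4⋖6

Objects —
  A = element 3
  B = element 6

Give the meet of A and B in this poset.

Answer: A∧B = 2

Work:
Lower bounds of A=3 and B=6: {0,1,2}
  0 ≤ 2
  1 ≤ 2
  2 ≤ 2
glb = 2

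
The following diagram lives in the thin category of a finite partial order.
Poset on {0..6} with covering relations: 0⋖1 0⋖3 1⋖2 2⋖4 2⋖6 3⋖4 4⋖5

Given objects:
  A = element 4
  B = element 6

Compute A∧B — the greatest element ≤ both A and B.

Answer: A∧B = 2

Derivation:
Lower bounds of A=4 and B=6: {0,1,2}
  0 ≤ 2
  1 ≤ 2
  2 ≤ 2
glb = 2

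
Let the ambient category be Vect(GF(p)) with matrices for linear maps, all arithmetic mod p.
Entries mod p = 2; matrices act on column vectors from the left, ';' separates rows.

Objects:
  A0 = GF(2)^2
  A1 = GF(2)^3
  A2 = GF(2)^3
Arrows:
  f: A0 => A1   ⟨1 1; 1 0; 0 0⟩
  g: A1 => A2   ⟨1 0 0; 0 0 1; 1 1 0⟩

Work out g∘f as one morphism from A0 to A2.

  e0=⟨1,0⟩ f=>⟨1,1,0⟩ g=>⟨1,0,0⟩
  e1=⟨0,1⟩ f=>⟨1,0,0⟩ g=>⟨1,0,1⟩
result: ⟨1 1; 0 0; 0 1⟩

Answer: ⟨1 1; 0 0; 0 1⟩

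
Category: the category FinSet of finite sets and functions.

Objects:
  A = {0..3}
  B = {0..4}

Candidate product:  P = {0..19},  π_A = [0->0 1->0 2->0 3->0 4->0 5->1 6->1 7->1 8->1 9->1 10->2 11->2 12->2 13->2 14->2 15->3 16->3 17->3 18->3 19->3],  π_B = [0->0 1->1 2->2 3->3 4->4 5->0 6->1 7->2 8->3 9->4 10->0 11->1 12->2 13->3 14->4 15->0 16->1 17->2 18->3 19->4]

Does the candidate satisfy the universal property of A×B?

|A|·|B| = 4·5 = 20;  |P| = 20
Check the pairing map k ↦ (π_A(k), π_B(k)):
  0 -> (0,0)
  1 -> (0,1)
  2 -> (0,2)
  3 -> (0,3)
  4 -> (0,4)
  5 -> (1,0)
  6 -> (1,1)
  7 -> (1,2)
  8 -> (1,3)
  9 -> (1,4)
  10 -> (2,0)
  11 -> (2,1)
  12 -> (2,2)
  13 -> (2,3)
  14 -> (2,4)
  15 -> (3,0)
  16 -> (3,1)
  17 -> (3,2)
  18 -> (3,3)
  19 -> (3,4)
distinct pairs in image: 20 / 20 needed
  → bijection onto A×B; projections well-typed.

Answer: VALID PRODUCT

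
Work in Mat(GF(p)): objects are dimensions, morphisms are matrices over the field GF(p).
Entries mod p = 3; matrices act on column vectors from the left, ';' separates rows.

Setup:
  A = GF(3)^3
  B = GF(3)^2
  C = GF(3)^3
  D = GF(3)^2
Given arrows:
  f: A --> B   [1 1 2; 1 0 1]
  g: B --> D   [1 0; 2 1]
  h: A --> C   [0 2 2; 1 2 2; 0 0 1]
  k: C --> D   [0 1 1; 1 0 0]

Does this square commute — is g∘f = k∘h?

Along f;g (path 1):
  e0=⟨1,0,0⟩ f-->⟨1,1⟩ g-->⟨1,0⟩
  e1=⟨0,1,0⟩ f-->⟨1,0⟩ g-->⟨1,2⟩
  e2=⟨0,0,1⟩ f-->⟨2,1⟩ g-->⟨2,2⟩
  ⟦path⟧₁ = [1 1 2; 0 2 2]
Along h;k (path 2):
  e0=⟨1,0,0⟩ h-->⟨0,1,0⟩ k-->⟨1,0⟩
  e1=⟨0,1,0⟩ h-->⟨2,2,0⟩ k-->⟨2,2⟩
  e2=⟨0,0,1⟩ h-->⟨2,2,1⟩ k-->⟨0,2⟩
  ⟦path⟧₂ = [1 2 0; 0 2 2]
Equal? NO — does not commute

Answer: DOES NOT COMMUTE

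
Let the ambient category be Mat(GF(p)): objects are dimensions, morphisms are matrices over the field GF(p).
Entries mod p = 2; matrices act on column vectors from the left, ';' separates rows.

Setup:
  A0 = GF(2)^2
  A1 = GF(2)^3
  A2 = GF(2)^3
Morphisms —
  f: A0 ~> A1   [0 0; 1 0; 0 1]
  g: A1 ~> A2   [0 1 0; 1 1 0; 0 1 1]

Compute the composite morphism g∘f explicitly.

  e0=(1,0) f~>(0,1,0) g~>(1,1,1)
  e1=(0,1) f~>(0,0,1) g~>(0,0,1)
result: [1 0; 1 0; 1 1]

Answer: [1 0; 1 0; 1 1]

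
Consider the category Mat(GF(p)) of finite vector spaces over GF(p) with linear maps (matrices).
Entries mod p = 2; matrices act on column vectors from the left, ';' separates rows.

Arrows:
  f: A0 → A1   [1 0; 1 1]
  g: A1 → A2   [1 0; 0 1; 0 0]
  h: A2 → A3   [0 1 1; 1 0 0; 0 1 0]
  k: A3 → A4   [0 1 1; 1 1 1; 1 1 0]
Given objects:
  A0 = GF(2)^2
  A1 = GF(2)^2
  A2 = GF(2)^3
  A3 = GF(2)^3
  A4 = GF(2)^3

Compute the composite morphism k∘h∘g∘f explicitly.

Answer: [0 1; 1 0; 0 1]

Trace:
  e0=⟨1,0⟩ f→⟨1,1⟩ g→⟨1,1,0⟩ h→⟨1,1,1⟩ k→⟨0,1,0⟩
  e1=⟨0,1⟩ f→⟨0,1⟩ g→⟨0,1,0⟩ h→⟨1,0,1⟩ k→⟨1,0,1⟩
result: [0 1; 1 0; 0 1]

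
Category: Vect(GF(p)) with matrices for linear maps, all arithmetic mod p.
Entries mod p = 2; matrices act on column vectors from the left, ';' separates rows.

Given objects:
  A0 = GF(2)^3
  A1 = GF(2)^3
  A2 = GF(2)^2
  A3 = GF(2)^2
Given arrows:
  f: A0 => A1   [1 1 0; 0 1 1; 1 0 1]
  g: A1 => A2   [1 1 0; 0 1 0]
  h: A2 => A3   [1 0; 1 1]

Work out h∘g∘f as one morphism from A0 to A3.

Answer: [1 0 1; 1 1 0]

Derivation:
  e0=⟨1,0,0⟩ f=>⟨1,0,1⟩ g=>⟨1,0⟩ h=>⟨1,1⟩
  e1=⟨0,1,0⟩ f=>⟨1,1,0⟩ g=>⟨0,1⟩ h=>⟨0,1⟩
  e2=⟨0,0,1⟩ f=>⟨0,1,1⟩ g=>⟨1,1⟩ h=>⟨1,0⟩
⟦path⟧: [1 0 1; 1 1 0]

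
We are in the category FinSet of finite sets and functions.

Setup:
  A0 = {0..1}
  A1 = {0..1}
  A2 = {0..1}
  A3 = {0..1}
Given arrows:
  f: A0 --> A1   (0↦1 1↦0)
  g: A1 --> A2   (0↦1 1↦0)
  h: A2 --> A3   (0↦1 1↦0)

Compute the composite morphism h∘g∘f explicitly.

Answer: (0↦1 1↦0)

Derivation:
  0 f-->1 g-->0 h-->1
  1 f-->0 g-->1 h-->0
⟦path⟧: (0↦1 1↦0)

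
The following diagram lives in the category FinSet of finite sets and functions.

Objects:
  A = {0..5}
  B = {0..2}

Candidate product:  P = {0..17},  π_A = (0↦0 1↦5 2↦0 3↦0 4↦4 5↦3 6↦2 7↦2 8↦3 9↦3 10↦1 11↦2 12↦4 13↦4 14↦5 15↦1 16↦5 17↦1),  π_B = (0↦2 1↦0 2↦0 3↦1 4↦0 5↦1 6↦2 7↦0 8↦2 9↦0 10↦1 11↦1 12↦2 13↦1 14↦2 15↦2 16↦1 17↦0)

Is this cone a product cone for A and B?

|A|·|B| = 6·3 = 18;  |P| = 18
Check the pairing map k ↦ (π_A(k), π_B(k)):
  0 ↦ (0,2)
  1 ↦ (5,0)
  2 ↦ (0,0)
  3 ↦ (0,1)
  4 ↦ (4,0)
  5 ↦ (3,1)
  6 ↦ (2,2)
  7 ↦ (2,0)
  8 ↦ (3,2)
  9 ↦ (3,0)
  10 ↦ (1,1)
  11 ↦ (2,1)
  12 ↦ (4,2)
  13 ↦ (4,1)
  14 ↦ (5,2)
  15 ↦ (1,2)
  16 ↦ (5,1)
  17 ↦ (1,0)
distinct pairs in image: 18 / 18 needed
  → bijection onto A×B; projections well-typed.

Answer: VALID PRODUCT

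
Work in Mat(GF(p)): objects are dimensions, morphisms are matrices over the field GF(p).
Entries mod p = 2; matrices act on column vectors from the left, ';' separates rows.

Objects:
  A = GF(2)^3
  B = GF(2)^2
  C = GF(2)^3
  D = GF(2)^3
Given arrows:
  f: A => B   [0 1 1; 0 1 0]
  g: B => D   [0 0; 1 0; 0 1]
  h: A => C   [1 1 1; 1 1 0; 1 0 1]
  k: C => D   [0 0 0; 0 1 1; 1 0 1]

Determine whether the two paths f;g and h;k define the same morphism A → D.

Answer: COMMUTES

Trace:
1) trace f;g:
  e0=(1,0,0) f=>(0,0) g=>(0,0,0)
  e1=(0,1,0) f=>(1,1) g=>(0,1,1)
  e2=(0,0,1) f=>(1,0) g=>(0,1,0)
  composite₁ = [0 0 0; 0 1 1; 0 1 0]
2) trace h;k:
  e0=(1,0,0) h=>(1,1,1) k=>(0,0,0)
  e1=(0,1,0) h=>(1,1,0) k=>(0,1,1)
  e2=(0,0,1) h=>(1,0,1) k=>(0,1,0)
  composite₂ = [0 0 0; 0 1 1; 0 1 0]
Equal? same morphism ✓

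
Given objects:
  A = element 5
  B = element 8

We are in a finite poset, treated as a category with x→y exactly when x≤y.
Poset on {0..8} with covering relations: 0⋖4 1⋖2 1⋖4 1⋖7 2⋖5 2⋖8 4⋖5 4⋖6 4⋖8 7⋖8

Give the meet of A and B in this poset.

Common predecessors of 5,8: {0,1,2,4}
  maximal lower bounds 2 and 4 are incomparable: neither 2≤4 nor 4≤2
→ no greatest lower bound exists

Answer: NO MEET EXISTS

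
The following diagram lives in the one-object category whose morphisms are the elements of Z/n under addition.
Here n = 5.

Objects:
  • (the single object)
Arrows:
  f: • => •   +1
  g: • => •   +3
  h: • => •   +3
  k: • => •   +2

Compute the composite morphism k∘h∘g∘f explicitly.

Answer: +4

Derivation:
  0 +1≡1 +3≡4 +3≡2 +2≡4  (mod 5)
result: +4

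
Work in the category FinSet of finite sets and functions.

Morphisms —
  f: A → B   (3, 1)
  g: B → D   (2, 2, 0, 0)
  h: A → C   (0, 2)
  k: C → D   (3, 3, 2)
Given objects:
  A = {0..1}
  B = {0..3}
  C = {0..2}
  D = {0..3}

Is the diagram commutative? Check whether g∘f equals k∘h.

Answer: DOES NOT COMMUTE

Trace:
Along f;g (path 1):
  0 f→3 g→0
  1 f→1 g→2
  result₁ = (0, 2)
Along h;k (path 2):
  0 h→0 k→3
  1 h→2 k→2
  result₂ = (3, 2)
Equal? differ; not commutative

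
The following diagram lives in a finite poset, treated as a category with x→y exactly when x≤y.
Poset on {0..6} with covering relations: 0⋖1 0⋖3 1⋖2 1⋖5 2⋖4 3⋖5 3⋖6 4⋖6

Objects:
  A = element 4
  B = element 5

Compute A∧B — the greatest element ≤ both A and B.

Lower bounds of A=4 and B=5: {0,1}
  0 ⊑ 1
  1 ⊑ 1
glb = 1

Answer: A∧B = 1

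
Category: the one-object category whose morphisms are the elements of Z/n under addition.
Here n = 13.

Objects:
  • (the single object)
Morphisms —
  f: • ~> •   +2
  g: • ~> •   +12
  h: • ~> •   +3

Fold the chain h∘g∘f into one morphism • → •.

  0 +2≡2 +12≡1 +3≡4  (mod 13)
result: +4

Answer: +4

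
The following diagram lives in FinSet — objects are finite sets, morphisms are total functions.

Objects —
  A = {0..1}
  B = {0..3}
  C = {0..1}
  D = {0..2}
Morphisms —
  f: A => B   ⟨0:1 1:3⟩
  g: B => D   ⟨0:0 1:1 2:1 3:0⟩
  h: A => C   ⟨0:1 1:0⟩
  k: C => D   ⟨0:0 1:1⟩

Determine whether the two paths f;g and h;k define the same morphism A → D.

Answer: COMMUTES

Trace:
Along f;g (path 1):
  0 f=>1 g=>1
  1 f=>3 g=>0
  composite₁ = ⟨0:1 1:0⟩
Along h;k (path 2):
  0 h=>1 k=>1
  1 h=>0 k=>0
  composite₂ = ⟨0:1 1:0⟩
Equal? same morphism ✓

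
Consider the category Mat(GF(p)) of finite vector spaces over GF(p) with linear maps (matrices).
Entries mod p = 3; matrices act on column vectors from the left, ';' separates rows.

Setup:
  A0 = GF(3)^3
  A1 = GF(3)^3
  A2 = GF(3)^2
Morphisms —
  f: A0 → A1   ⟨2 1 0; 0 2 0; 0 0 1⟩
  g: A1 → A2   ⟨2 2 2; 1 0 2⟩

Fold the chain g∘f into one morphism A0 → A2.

  e0=[1,0,0] f→[2,0,0] g→[1,2]
  e1=[0,1,0] f→[1,2,0] g→[0,1]
  e2=[0,0,1] f→[0,0,1] g→[2,2]
⟦path⟧: ⟨1 0 2; 2 1 2⟩

Answer: ⟨1 0 2; 2 1 2⟩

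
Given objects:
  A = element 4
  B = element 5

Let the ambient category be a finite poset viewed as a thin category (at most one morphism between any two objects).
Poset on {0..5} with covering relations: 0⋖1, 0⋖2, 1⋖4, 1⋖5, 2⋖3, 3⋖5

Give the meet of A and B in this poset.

Lower bounds of A=4 and B=5: {0,1}
  0 <= 1
  1 <= 1
glb = 1

Answer: A∧B = 1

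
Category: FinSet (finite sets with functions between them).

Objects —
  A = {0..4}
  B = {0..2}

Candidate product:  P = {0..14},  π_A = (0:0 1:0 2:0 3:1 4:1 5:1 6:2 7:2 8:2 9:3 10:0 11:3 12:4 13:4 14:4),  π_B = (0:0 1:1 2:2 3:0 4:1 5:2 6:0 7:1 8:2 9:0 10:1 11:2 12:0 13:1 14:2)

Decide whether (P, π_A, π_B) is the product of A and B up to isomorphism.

Answer: NOT A VALID PRODUCT — duplicate pair at indices 1,10

Trace:
|A|·|B| = 5·3 = 15;  |P| = 15
Check the pairing map k ↦ (π_A(k), π_B(k)):
  0 : (0,0)
  1 : (0,1)
  2 : (0,2)
  3 : (1,0)
  4 : (1,1)
  5 : (1,2)
  6 : (2,0)
  7 : (2,1)
  8 : (2,2)
  9 : (3,0)
  10 : (0,1)  ✗ repeats pair of k=1
  11 : (3,2)
  12 : (4,0)
  13 : (4,1)
  14 : (4,2)
distinct pairs in image: 14 / 15 needed
  → (0,1) hit at k=1 and k=10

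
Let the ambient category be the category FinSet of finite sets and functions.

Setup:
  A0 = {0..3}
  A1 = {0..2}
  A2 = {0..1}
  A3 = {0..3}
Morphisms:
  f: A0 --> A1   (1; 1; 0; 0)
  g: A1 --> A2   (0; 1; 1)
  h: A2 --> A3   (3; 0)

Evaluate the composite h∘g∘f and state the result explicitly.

  0 f-->1 g-->1 h-->0
  1 f-->1 g-->1 h-->0
  2 f-->0 g-->0 h-->3
  3 f-->0 g-->0 h-->3
result: (0; 0; 3; 3)

Answer: (0; 0; 3; 3)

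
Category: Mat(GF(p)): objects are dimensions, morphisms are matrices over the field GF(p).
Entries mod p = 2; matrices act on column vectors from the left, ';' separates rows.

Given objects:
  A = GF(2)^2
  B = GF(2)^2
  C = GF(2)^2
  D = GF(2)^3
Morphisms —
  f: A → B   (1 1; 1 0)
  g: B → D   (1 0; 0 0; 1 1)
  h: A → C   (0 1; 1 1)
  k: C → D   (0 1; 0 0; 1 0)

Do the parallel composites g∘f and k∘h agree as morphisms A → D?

Along f;g (path 1):
  e0=[1,0] f→[1,1] g→[1,0,0]
  e1=[0,1] f→[1,0] g→[1,0,1]
  composite₁ = (1 1; 0 0; 0 1)
Along h;k (path 2):
  e0=[1,0] h→[0,1] k→[1,0,0]
  e1=[0,1] h→[1,1] k→[1,0,1]
  composite₂ = (1 1; 0 0; 0 1)
Equal? equal; square commutes

Answer: COMMUTES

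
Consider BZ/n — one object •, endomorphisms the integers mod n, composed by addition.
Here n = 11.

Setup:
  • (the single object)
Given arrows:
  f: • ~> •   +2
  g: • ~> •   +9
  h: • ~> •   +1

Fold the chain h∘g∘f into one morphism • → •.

Answer: +1

Derivation:
  0 +2≡2 +9≡0 +1≡1  (mod 11)
result: +1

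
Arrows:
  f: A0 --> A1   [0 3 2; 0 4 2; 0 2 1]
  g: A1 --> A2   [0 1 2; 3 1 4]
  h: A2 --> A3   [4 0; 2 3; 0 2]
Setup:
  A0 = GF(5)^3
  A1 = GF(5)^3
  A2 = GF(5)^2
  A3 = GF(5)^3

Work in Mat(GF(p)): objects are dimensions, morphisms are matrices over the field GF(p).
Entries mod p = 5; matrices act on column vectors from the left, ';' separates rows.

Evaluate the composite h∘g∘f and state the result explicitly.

Answer: [0 2 1; 0 4 4; 0 2 4]

Work:
  e0=(1,0,0) f-->(0,0,0) g-->(0,0) h-->(0,0,0)
  e1=(0,1,0) f-->(3,4,2) g-->(3,1) h-->(2,4,2)
  e2=(0,0,1) f-->(2,2,1) g-->(4,2) h-->(1,4,4)
result: [0 2 1; 0 4 4; 0 2 4]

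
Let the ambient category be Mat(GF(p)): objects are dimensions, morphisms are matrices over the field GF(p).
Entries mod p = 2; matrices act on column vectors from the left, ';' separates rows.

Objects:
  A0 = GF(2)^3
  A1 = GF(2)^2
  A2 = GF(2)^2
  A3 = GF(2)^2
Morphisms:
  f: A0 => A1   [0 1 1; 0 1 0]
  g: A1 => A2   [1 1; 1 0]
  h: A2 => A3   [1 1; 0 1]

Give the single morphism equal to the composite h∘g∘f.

Answer: [0 1 0; 0 1 1]

Derivation:
  e0=[1,0,0] f=>[0,0] g=>[0,0] h=>[0,0]
  e1=[0,1,0] f=>[1,1] g=>[0,1] h=>[1,1]
  e2=[0,0,1] f=>[1,0] g=>[1,1] h=>[0,1]
result: [0 1 0; 0 1 1]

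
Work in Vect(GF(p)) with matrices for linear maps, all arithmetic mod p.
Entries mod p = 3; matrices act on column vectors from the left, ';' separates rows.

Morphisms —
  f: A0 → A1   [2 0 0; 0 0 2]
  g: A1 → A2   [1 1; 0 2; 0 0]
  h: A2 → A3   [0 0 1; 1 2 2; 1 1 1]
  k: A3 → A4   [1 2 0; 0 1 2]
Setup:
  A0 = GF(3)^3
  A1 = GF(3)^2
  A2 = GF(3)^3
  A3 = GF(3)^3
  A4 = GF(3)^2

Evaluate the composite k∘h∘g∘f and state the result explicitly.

  e0=[1,0,0] f→[2,0] g→[2,0,0] h→[0,2,2] k→[1,0]
  e1=[0,1,0] f→[0,0] g→[0,0,0] h→[0,0,0] k→[0,0]
  e2=[0,0,1] f→[0,2] g→[2,1,0] h→[0,1,0] k→[2,1]
⟦path⟧: [1 0 2; 0 0 1]

Answer: [1 0 2; 0 0 1]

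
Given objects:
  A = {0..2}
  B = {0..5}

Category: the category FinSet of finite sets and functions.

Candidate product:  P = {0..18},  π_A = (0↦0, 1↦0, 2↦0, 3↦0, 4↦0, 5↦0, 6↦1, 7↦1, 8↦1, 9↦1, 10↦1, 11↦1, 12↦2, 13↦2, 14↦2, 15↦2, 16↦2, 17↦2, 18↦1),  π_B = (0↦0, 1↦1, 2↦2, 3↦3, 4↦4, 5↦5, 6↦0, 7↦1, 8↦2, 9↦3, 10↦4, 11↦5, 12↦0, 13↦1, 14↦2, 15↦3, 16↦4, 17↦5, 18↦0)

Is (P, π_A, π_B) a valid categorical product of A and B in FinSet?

Answer: NOT A VALID PRODUCT — |P|=19 ≠ |A|·|B|=18

Work:
|A|·|B| = 3·6 = 18;  |P| = 19
  → cardinalities differ; no bijection possible.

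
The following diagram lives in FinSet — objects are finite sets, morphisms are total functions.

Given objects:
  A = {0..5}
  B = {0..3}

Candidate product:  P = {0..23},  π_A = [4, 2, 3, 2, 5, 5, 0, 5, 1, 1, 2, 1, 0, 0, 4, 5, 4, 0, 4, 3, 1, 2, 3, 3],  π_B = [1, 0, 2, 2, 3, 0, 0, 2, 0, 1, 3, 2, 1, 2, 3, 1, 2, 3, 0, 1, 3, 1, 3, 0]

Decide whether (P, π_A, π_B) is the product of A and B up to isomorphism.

Answer: VALID PRODUCT

Work:
|A|·|B| = 6·4 = 24;  |P| = 24
Check the pairing map k ↦ (π_A(k), π_B(k)):
  0 : (4,1)
  1 : (2,0)
  2 : (3,2)
  3 : (2,2)
  4 : (5,3)
  5 : (5,0)
  6 : (0,0)
  7 : (5,2)
  8 : (1,0)
  9 : (1,1)
  10 : (2,3)
  11 : (1,2)
  12 : (0,1)
  13 : (0,2)
  14 : (4,3)
  15 : (5,1)
  16 : (4,2)
  17 : (0,3)
  18 : (4,0)
  19 : (3,1)
  20 : (1,3)
  21 : (2,1)
  22 : (3,3)
  23 : (3,0)
distinct pairs in image: 24 / 24 needed
  → bijection onto A×B; projections well-typed.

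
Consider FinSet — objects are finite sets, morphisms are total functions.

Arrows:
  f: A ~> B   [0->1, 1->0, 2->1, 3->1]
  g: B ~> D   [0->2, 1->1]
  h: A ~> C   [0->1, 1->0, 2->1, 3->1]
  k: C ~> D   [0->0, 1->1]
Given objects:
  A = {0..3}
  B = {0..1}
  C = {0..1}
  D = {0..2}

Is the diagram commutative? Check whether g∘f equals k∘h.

Answer: DOES NOT COMMUTE

Derivation:
Path 1 = f;g:
  0 f~>1 g~>1
  1 f~>0 g~>2
  2 f~>1 g~>1
  3 f~>1 g~>1
  result₁ = [0->1, 1->2, 2->1, 3->1]
Path 2 = h;k:
  0 h~>1 k~>1
  1 h~>0 k~>0
  2 h~>1 k~>1
  3 h~>1 k~>1
  result₂ = [0->1, 1->0, 2->1, 3->1]
Equal? distinct morphisms ✗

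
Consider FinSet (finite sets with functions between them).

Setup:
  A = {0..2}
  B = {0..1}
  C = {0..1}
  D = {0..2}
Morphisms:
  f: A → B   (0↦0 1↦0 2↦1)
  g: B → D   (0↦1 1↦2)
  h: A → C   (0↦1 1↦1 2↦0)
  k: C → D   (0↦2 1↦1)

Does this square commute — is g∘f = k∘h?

Answer: COMMUTES

Trace:
1) trace f;g:
  0 f→0 g→1
  1 f→0 g→1
  2 f→1 g→2
  ⟦path⟧₁ = (0↦1 1↦1 2↦2)
2) trace h;k:
  0 h→1 k→1
  1 h→1 k→1
  2 h→0 k→2
  ⟦path⟧₂ = (0↦1 1↦1 2↦2)
Equal? equal; square commutes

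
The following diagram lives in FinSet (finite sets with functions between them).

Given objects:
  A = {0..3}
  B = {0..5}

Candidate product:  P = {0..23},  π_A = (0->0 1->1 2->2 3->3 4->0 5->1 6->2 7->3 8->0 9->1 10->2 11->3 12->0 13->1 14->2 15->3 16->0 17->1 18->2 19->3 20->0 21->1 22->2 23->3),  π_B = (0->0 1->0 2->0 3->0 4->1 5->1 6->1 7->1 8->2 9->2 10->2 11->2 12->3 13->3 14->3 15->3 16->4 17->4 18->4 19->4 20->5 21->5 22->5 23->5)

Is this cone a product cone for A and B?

Answer: VALID PRODUCT

Trace:
|A|·|B| = 4·6 = 24;  |P| = 24
Check the pairing map k ↦ (π_A(k), π_B(k)):
  0 -> (0,0)
  1 -> (1,0)
  2 -> (2,0)
  3 -> (3,0)
  4 -> (0,1)
  5 -> (1,1)
  6 -> (2,1)
  7 -> (3,1)
  8 -> (0,2)
  9 -> (1,2)
  10 -> (2,2)
  11 -> (3,2)
  12 -> (0,3)
  13 -> (1,3)
  14 -> (2,3)
  15 -> (3,3)
  16 -> (0,4)
  17 -> (1,4)
  18 -> (2,4)
  19 -> (3,4)
  20 -> (0,5)
  21 -> (1,5)
  22 -> (2,5)
  23 -> (3,5)
distinct pairs in image: 24 / 24 needed
  → bijection onto A×B; projections well-typed.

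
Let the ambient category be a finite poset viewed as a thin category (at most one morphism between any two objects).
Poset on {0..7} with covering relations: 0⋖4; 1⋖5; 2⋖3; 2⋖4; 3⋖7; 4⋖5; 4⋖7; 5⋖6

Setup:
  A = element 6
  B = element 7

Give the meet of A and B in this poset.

Answer: A∧B = 4

Trace:
{x : x≤A ∧ x≤B} = {0,2,4}  (A=6, B=7)
  0 ≤ 4
  2 ≤ 4
  4 ≤ 4
glb = 4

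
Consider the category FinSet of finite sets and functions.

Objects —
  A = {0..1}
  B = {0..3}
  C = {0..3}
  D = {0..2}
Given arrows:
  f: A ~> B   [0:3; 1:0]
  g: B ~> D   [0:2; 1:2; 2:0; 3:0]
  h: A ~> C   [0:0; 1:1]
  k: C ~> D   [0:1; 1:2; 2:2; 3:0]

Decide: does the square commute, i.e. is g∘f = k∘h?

Along f;g (path 1):
  0 f~>3 g~>0
  1 f~>0 g~>2
  ⟦path⟧₁ = [0:0; 1:2]
Along h;k (path 2):
  0 h~>0 k~>1
  1 h~>1 k~>2
  ⟦path⟧₂ = [0:1; 1:2]
Equal? NO — does not commute

Answer: DOES NOT COMMUTE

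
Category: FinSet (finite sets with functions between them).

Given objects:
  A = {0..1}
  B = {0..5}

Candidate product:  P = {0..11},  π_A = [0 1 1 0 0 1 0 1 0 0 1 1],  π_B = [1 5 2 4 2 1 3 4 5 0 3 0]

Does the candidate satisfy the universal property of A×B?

Answer: VALID PRODUCT

Work:
|A|·|B| = 2·6 = 12;  |P| = 12
Check the pairing map k ↦ (π_A(k), π_B(k)):
  0 : (0,1)
  1 : (1,5)
  2 : (1,2)
  3 : (0,4)
  4 : (0,2)
  5 : (1,1)
  6 : (0,3)
  7 : (1,4)
  8 : (0,5)
  9 : (0,0)
  10 : (1,3)
  11 : (1,0)
distinct pairs in image: 12 / 12 needed
  → bijection onto A×B; projections well-typed.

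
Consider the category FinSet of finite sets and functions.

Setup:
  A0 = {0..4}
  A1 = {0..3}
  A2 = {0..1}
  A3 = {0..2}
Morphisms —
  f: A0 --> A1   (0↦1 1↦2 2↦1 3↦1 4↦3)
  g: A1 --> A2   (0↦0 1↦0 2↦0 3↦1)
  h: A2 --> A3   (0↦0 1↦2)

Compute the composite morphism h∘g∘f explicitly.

  0 f-->1 g-->0 h-->0
  1 f-->2 g-->0 h-->0
  2 f-->1 g-->0 h-->0
  3 f-->1 g-->0 h-->0
  4 f-->3 g-->1 h-->2
⟦path⟧: (0↦0 1↦0 2↦0 3↦0 4↦2)

Answer: (0↦0 1↦0 2↦0 3↦0 4↦2)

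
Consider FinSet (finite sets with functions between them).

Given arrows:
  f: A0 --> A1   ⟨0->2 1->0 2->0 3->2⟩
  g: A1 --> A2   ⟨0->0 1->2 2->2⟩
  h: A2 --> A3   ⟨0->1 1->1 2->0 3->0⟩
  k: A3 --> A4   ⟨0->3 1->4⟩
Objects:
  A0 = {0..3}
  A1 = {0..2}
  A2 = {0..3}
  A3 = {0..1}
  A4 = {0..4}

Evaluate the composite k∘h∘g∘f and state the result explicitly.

Answer: ⟨0->3 1->4 2->4 3->3⟩

Trace:
  0 f-->2 g-->2 h-->0 k-->3
  1 f-->0 g-->0 h-->1 k-->4
  2 f-->0 g-->0 h-->1 k-->4
  3 f-->2 g-->2 h-->0 k-->3
⟦path⟧: ⟨0->3 1->4 2->4 3->3⟩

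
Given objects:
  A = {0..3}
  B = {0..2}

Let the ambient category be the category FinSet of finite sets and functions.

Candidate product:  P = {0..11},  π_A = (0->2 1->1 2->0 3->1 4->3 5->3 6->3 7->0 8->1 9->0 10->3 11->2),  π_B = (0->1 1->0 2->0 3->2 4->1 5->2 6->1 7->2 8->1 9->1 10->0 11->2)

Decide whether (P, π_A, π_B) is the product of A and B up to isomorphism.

Answer: NOT A VALID PRODUCT — duplicate pair at indices 6,4

Work:
|A|·|B| = 4·3 = 12;  |P| = 12
Check the pairing map k ↦ (π_A(k), π_B(k)):
  0 -> (2,1)
  1 -> (1,0)
  2 -> (0,0)
  3 -> (1,2)
  4 -> (3,1)
  5 -> (3,2)
  6 -> (3,1)  ✗ repeats pair of k=4
  7 -> (0,2)
  8 -> (1,1)
  9 -> (0,1)
  10 -> (3,0)
  11 -> (2,2)
distinct pairs in image: 11 / 12 needed
  → (3,1) hit at k=4 and k=6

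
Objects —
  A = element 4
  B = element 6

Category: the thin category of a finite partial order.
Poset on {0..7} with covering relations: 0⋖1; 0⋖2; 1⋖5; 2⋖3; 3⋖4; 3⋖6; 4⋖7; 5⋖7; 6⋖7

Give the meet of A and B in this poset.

Answer: A∧B = 3

Derivation:
{x : x≤A ∧ x≤B} = {0,2,3}  (A=4, B=6)
  0 ≤ 3
  2 ≤ 3
  3 ≤ 3
glb = 3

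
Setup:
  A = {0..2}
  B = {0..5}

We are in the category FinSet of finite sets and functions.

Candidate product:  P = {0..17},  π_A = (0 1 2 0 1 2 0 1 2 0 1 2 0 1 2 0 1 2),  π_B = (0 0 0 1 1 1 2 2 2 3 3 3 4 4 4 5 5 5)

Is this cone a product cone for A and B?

Answer: VALID PRODUCT

Work:
|A|·|B| = 3·6 = 18;  |P| = 18
Check the pairing map k ↦ (π_A(k), π_B(k)):
  0 -> (0,0)
  1 -> (1,0)
  2 -> (2,0)
  3 -> (0,1)
  4 -> (1,1)
  5 -> (2,1)
  6 -> (0,2)
  7 -> (1,2)
  8 -> (2,2)
  9 -> (0,3)
  10 -> (1,3)
  11 -> (2,3)
  12 -> (0,4)
  13 -> (1,4)
  14 -> (2,4)
  15 -> (0,5)
  16 -> (1,5)
  17 -> (2,5)
distinct pairs in image: 18 / 18 needed
  → bijection onto A×B; projections well-typed.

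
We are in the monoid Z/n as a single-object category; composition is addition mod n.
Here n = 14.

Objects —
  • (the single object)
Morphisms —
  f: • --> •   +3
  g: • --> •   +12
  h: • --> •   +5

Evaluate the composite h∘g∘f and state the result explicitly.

  0 +3≡3 +12≡1 +5≡6  (mod 14)
result: +6

Answer: +6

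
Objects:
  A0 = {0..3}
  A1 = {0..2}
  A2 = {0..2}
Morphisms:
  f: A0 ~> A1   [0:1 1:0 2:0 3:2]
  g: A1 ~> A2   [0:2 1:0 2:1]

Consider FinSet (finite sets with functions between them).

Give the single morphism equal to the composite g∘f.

  0 f~>1 g~>0
  1 f~>0 g~>2
  2 f~>0 g~>2
  3 f~>2 g~>1
composite: [0:0 1:2 2:2 3:1]

Answer: [0:0 1:2 2:2 3:1]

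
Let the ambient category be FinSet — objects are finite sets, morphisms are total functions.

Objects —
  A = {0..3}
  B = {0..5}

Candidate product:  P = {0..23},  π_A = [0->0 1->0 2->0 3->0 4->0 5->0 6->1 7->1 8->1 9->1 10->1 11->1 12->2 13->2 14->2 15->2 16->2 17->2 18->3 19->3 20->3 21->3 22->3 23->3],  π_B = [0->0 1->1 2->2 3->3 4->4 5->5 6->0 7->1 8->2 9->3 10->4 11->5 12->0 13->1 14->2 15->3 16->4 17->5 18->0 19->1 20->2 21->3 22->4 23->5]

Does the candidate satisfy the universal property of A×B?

|A|·|B| = 4·6 = 24;  |P| = 24
Check the pairing map k ↦ (π_A(k), π_B(k)):
  0 -> (0,0)
  1 -> (0,1)
  2 -> (0,2)
  3 -> (0,3)
  4 -> (0,4)
  5 -> (0,5)
  6 -> (1,0)
  7 -> (1,1)
  8 -> (1,2)
  9 -> (1,3)
  10 -> (1,4)
  11 -> (1,5)
  12 -> (2,0)
  13 -> (2,1)
  14 -> (2,2)
  15 -> (2,3)
  16 -> (2,4)
  17 -> (2,5)
  18 -> (3,0)
  19 -> (3,1)
  20 -> (3,2)
  21 -> (3,3)
  22 -> (3,4)
  23 -> (3,5)
distinct pairs in image: 24 / 24 needed
  → bijection onto A×B; projections well-typed.

Answer: VALID PRODUCT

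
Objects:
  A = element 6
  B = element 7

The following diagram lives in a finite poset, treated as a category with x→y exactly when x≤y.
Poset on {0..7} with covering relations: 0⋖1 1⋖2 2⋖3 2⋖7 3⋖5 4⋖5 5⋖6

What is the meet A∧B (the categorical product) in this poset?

{x : x<=A ∧ x<=B} = {0,1,2}  (A=6, B=7)
  0 <= 2
  1 <= 2
  2 <= 2
glb = 2

Answer: A∧B = 2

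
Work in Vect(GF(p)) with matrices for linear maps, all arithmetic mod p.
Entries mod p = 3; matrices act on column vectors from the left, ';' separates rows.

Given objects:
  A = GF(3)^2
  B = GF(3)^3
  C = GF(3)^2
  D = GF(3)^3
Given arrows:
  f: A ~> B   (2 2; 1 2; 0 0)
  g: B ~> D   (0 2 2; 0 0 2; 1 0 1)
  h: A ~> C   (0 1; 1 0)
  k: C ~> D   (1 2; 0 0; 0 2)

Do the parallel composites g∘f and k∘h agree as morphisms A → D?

Answer: DOES NOT COMMUTE

Work:
Along f;g (path 1):
  e0=(1,0) f~>(2,1,0) g~>(2,0,2)
  e1=(0,1) f~>(2,2,0) g~>(1,0,2)
  result₁ = (2 1; 0 0; 2 2)
Along h;k (path 2):
  e0=(1,0) h~>(0,1) k~>(2,0,2)
  e1=(0,1) h~>(1,0) k~>(1,0,0)
  result₂ = (2 1; 0 0; 2 0)
Equal? distinct morphisms ✗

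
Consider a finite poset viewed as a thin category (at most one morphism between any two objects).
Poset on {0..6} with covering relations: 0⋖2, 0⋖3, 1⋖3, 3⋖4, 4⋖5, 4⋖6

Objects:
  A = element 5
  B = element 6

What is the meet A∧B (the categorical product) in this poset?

Answer: A∧B = 4

Derivation:
{x : x⊑A ∧ x⊑B} = {0,1,3,4}  (A=5, B=6)
  0 ⊑ 4
  1 ⊑ 4
  3 ⊑ 4
  4 ⊑ 4
glb = 4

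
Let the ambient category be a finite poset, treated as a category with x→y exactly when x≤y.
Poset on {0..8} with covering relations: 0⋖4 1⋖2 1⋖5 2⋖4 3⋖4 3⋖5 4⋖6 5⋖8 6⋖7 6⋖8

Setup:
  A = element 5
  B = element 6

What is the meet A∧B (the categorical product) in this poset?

Answer: NO MEET EXISTS

Trace:
Lower bounds of A=5 and B=6: {1,3}
  maximal lower bounds 1 and 3 are incomparable: neither 1≤3 nor 3≤1
→ no greatest lower bound exists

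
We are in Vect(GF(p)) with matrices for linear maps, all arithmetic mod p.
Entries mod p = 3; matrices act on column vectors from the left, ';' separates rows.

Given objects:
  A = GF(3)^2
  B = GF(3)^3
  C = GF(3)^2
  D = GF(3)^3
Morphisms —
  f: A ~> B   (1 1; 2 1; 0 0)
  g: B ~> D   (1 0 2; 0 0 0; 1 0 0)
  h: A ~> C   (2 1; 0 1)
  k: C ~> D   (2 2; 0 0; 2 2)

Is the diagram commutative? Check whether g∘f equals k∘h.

Along f;g (path 1):
  e0=[1,0] f~>[1,2,0] g~>[1,0,1]
  e1=[0,1] f~>[1,1,0] g~>[1,0,1]
  composite₁ = (1 1; 0 0; 1 1)
Along h;k (path 2):
  e0=[1,0] h~>[2,0] k~>[1,0,1]
  e1=[0,1] h~>[1,1] k~>[1,0,1]
  composite₂ = (1 1; 0 0; 1 1)
Equal? equal; square commutes

Answer: COMMUTES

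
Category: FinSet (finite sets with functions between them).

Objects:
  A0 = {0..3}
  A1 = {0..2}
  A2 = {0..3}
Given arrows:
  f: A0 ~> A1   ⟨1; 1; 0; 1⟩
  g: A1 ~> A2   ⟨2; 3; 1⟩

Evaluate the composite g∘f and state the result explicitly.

Answer: ⟨3; 3; 2; 3⟩

Trace:
  0 f~>1 g~>3
  1 f~>1 g~>3
  2 f~>0 g~>2
  3 f~>1 g~>3
composite: ⟨3; 3; 2; 3⟩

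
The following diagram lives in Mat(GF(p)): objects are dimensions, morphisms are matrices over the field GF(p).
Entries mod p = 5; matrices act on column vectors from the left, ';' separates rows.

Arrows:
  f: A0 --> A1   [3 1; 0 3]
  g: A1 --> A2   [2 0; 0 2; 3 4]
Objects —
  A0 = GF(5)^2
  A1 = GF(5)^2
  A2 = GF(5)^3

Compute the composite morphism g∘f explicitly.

Answer: [1 2; 0 1; 4 0]

Trace:
  e0=(1,0) f-->(3,0) g-->(1,0,4)
  e1=(0,1) f-->(1,3) g-->(2,1,0)
⟦path⟧: [1 2; 0 1; 4 0]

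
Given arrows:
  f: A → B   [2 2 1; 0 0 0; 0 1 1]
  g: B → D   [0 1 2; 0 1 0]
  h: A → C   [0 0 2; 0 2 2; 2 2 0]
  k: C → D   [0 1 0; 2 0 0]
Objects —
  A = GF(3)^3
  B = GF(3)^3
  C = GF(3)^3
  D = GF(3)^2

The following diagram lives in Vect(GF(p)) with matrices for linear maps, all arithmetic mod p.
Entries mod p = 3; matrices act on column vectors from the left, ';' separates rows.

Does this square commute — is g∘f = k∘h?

1) trace f;g:
  e0=⟨1,0,0⟩ f→⟨2,0,0⟩ g→⟨0,0⟩
  e1=⟨0,1,0⟩ f→⟨2,0,1⟩ g→⟨2,0⟩
  e2=⟨0,0,1⟩ f→⟨1,0,1⟩ g→⟨2,0⟩
  ⟦path⟧₁ = [0 2 2; 0 0 0]
2) trace h;k:
  e0=⟨1,0,0⟩ h→⟨0,0,2⟩ k→⟨0,0⟩
  e1=⟨0,1,0⟩ h→⟨0,2,2⟩ k→⟨2,0⟩
  e2=⟨0,0,1⟩ h→⟨2,2,0⟩ k→⟨2,1⟩
  ⟦path⟧₂ = [0 2 2; 0 0 1]
Equal? distinct morphisms ✗

Answer: DOES NOT COMMUTE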